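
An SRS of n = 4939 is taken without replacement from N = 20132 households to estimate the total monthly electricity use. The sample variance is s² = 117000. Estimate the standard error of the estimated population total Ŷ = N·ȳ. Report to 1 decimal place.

Var(Ŷ) = N²·Var(ȳ) = N²·(1 − n/N)·s²/n.
f = 4939/20132 = 0.24533082; Var(ȳ) = 0.75466918·117000/4939 = 17.877363.
Var(Ŷ) = 20132² · 17.877363 = 7.2456492 × 10^9.
SE(Ŷ) = √(7.2456492 × 10^9) = 85121.4.

85121.4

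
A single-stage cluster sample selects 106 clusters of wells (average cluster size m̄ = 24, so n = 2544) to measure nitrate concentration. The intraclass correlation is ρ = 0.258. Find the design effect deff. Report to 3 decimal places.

6.934

deff = 1 + (24 − 1)·0.258 = 1 + 5.934 = 6.934.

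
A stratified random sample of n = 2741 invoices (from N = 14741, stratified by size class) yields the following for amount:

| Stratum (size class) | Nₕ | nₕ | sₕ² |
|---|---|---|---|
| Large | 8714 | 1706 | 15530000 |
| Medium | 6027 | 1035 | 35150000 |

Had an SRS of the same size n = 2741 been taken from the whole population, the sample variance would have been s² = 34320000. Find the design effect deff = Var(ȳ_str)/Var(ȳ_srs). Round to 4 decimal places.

0.7123

Var(ȳ_str) = Σ Wₕ²(1−fₕ)sₕ²/nₕ with Wₕ = Nₕ/14741:
  Large: (8714/14741)²·(1−1706/8714)·15530000/1706 = 2558.2924
  Medium: (6027/14741)²·(1−1035/6027)·35150000/1035 = 4702.2623
  → Var(ȳ_str) = 7260.5547.
Var(ȳ_srs) = (1 − 2741/14741)·34320000/2741 = 10192.777.
deff = 7260.5547 / 10192.777 = 0.7123.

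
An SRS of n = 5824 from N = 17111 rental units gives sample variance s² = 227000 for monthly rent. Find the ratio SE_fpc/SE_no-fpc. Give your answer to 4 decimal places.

0.8122

f = n/N = 5824/17111 = 0.34036585.
SE_no-fpc = √(s²/n) = 6.2431281; SE_fpc = √((1−f)s²/n) = 5.0705353.
Ratio = √(1−f) = 0.81217865.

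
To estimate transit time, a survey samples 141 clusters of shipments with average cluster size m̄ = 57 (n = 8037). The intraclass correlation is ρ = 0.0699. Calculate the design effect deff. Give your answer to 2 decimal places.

deff = 1 + (57 − 1)·0.0699 = 1 + 3.9144 = 4.9144.

4.91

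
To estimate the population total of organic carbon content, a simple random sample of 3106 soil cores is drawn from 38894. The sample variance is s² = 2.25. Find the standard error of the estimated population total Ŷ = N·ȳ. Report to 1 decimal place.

Var(Ŷ) = N²·Var(ȳ) = N²·(1 − n/N)·s²/n.
f = 3106/38894 = 0.07985808; Var(ȳ) = 0.92014192·2.25/3106 = 6.6655484 × 10^-4.
Var(Ŷ) = 38894² · (6.6655484 × 10^-4) = 1.0083263 × 10^6.
SE(Ŷ) = √(1.0083263 × 10^6) = 1004.2.

1004.2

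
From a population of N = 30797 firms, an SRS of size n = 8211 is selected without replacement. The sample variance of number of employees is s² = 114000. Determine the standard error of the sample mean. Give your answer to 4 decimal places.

3.1909

Under SRS without replacement, Var(ȳ) = (1 − f)·s²/n with f = n/N = 8211/30797 = 0.26661688.
Var(ȳ) = (1 − 0.26661688)·114000/8211 = 0.73338312·13.883814 = 10.182155.
SE(ȳ) = √(10.182155) = 3.1909.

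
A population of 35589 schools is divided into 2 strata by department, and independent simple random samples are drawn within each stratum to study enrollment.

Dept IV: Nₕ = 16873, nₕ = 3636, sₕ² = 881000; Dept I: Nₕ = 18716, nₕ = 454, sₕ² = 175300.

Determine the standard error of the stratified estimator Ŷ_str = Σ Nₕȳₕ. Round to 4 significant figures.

431400

Var(Ŷ_str) = Σₕ Nₕ²(1 − fₕ)sₕ²/nₕ.
Dept IV: 16873²·(1 − 3636/16873)·881000/3636 = 5.4117024 × 10^10.
Dept I: 18716²·(1 − 454/18716)·175300/454 = 1.3197371 × 10^11.
Sum = 1.8609073 × 10^11.
SE = √(1.8609073 × 10^11) = 431400.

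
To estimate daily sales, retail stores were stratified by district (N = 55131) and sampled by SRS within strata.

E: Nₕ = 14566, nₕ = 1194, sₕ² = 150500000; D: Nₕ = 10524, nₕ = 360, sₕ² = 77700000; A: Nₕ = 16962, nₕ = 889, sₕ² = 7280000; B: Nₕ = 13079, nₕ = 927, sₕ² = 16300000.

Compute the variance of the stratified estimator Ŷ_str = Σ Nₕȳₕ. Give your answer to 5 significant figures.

5.2665 × 10^13

Var(Ŷ_str) = Σₕ Nₕ²(1 − fₕ)sₕ²/nₕ.
E: 14566²·(1 − 1194/14566)·150500000/1194 = 2.4550981 × 10^13.
D: 10524²·(1 − 360/10524)·77700000/360 = 2.3086815 × 10^13.
A: 16962²·(1 − 889/16962)·7280000/889 = 2.2325625 × 10^12.
B: 13079²·(1 − 927/13079)·16300000/927 = 2.7946677 × 10^12.
Sum = 5.2665026 × 10^13.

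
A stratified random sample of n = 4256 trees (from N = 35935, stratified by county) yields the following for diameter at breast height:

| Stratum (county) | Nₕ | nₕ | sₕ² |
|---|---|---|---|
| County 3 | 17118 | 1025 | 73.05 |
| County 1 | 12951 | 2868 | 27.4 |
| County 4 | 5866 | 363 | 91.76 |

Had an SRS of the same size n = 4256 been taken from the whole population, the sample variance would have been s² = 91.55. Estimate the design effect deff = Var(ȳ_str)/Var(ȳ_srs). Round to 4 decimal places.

Var(ȳ_str) = Σ Wₕ²(1−fₕ)sₕ²/nₕ with Wₕ = Nₕ/35935:
  County 3: (17118/35935)²·(1−1025/17118)·73.05/1025 = 0.015203763
  County 1: (12951/35935)²·(1−2868/12951)·27.4/2868 = 9.6611581 × 10^-4
  County 4: (5866/35935)²·(1−363/5866)·91.76/363 = 0.0063190684
  → Var(ȳ_str) = 0.022488947.
Var(ȳ_srs) = (1 − 4256/35935)·91.55/4256 = 0.018963153.
deff = 0.022488947 / 0.018963153 = 1.1859.

1.1859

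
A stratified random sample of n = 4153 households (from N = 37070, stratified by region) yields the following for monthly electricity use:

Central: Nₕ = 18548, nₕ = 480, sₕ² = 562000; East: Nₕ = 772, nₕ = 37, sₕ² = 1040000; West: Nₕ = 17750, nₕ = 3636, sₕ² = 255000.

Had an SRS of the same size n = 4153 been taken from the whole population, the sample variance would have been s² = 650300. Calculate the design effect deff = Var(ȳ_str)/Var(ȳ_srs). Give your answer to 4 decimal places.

2.2290

Var(ȳ_str) = Σ Wₕ²(1−fₕ)sₕ²/nₕ with Wₕ = Nₕ/37070:
  Central: (18548/37070)²·(1−480/18548)·562000/480 = 285.5335
  East: (772/37070)²·(1−37/772)·1040000/37 = 11.606228
  West: (17750/37070)²·(1−3636/17750)·255000/3636 = 12.785556
  → Var(ȳ_str) = 309.92528.
Var(ȳ_srs) = (1 − 4153/37070)·650300/4153 = 139.04311.
deff = 309.92528 / 139.04311 = 2.2290.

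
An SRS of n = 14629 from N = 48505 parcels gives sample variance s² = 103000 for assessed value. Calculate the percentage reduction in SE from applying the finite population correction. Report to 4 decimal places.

f = n/N = 14629/48505 = 0.30159777.
SE_no-fpc = √(s²/n) = 2.6534523; SE_fpc = √((1−f)s²/n) = 2.2175024.
Ratio = √(1−f) = 0.83570463. Reduction = 100·(1 − 0.83570463) = 16.4295%.

16.4295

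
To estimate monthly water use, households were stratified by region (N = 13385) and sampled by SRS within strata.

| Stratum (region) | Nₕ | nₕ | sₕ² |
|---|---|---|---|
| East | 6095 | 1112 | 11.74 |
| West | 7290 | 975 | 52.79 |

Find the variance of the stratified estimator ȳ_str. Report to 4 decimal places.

0.0157

Var(ȳ_str) = Σₕ Wₕ²(1 − fₕ)sₕ²/nₕ with Wₕ = Nₕ/N, N = 13385.
East: Wₕ = 0.45536048; term = 0.45536048²·(1 − 0.18244463)·11.74/1112 = 0.001789745.
West: Wₕ = 0.54463952; term = 0.54463952²·(1 − 0.13374486)·52.79/975 = 0.013912692.
Sum = 0.015702437.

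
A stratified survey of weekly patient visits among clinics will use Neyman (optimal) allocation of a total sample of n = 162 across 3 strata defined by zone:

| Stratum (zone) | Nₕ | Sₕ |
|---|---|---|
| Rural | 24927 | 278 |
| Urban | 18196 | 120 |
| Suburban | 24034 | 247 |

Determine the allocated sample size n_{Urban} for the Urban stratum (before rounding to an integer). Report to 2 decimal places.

Neyman allocation: nₕ = n·NₕSₕ / Σⱼ NⱼSⱼ.
Σ NⱼSⱼ = 24927·278 + 18196·120 + 24034·247 = 1.5049624 × 10^7.
n_{Urban} = 162·18196·120 / (1.5049624 × 10^7) = 23.50.

23.50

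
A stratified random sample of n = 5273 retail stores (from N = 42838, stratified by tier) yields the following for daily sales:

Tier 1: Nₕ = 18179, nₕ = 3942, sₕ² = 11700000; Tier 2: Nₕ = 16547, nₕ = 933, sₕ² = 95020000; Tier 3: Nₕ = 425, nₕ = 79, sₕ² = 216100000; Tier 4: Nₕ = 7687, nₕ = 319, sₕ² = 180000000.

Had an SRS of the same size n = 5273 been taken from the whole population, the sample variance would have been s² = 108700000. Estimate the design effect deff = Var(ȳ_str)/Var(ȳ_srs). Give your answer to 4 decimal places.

Var(ȳ_str) = Σ Wₕ²(1−fₕ)sₕ²/nₕ with Wₕ = Nₕ/42838:
  Tier 1: (18179/42838)²·(1−3942/18179)·11700000/3942 = 418.60012
  Tier 2: (16547/42838)²·(1−933/16547)·95020000/933 = 14338.656
  Tier 3: (425/42838)²·(1−79/425)·216100000/79 = 219.19686
  Tier 4: (7687/42838)²·(1−319/7687)·180000000/319 = 17415.259
  → Var(ȳ_str) = 32391.712.
Var(ȳ_srs) = (1 − 5273/42838)·108700000/5273 = 18076.984.
deff = 32391.712 / 18076.984 = 1.7919.

1.7919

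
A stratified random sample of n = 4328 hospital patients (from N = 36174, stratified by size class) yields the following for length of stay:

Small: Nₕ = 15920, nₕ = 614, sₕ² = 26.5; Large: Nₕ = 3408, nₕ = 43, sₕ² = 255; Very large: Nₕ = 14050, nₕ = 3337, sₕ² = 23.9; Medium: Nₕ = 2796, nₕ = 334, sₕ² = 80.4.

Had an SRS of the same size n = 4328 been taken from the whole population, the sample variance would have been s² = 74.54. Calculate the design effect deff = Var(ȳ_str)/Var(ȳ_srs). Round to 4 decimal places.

Var(ȳ_str) = Σ Wₕ²(1−fₕ)sₕ²/nₕ with Wₕ = Nₕ/36174:
  Small: (15920/36174)²·(1−614/15920)·26.5/614 = 0.0080369119
  Large: (3408/36174)²·(1−43/3408)·255/43 = 0.051971268
  Very large: (14050/36174)²·(1−3337/14050)·23.9/3337 = 8.2382706 × 10^-4
  Medium: (2796/36174)²·(1−334/2796)·80.4/334 = 0.0012663149
  → Var(ȳ_str) = 0.062098322.
Var(ȳ_srs) = (1 − 4328/36174)·74.54/4328 = 0.01516214.
deff = 0.062098322 / 0.01516214 = 4.0956.

4.0956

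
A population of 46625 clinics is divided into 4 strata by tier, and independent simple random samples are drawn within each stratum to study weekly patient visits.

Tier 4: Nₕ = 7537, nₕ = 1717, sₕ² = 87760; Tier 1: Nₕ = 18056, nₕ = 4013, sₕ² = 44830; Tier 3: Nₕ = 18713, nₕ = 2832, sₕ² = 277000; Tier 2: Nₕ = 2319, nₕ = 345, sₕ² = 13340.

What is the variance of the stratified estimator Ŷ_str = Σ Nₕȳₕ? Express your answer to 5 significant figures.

3.4319 × 10^10

Var(Ŷ_str) = Σₕ Nₕ²(1 − fₕ)sₕ²/nₕ.
Tier 4: 7537²·(1 − 1717/7537)·87760/1717 = 2.242063 × 10^9.
Tier 1: 18056²·(1 − 4013/18056)·44830/4013 = 2.8325724 × 10^9.
Tier 3: 18713²·(1 − 2832/18713)·277000/2832 = 2.9067507 × 10^10.
Tier 2: 2319²·(1 − 345/2319)·13340/345 = 1.7700463 × 10^8.
Sum = 3.4319147 × 10^10.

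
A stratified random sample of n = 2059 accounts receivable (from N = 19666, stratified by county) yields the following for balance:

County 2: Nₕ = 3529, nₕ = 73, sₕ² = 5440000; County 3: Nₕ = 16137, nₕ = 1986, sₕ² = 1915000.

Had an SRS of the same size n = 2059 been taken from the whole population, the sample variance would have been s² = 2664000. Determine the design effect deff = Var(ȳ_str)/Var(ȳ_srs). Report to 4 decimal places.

2.5202

Var(ȳ_str) = Σ Wₕ²(1−fₕ)sₕ²/nₕ with Wₕ = Nₕ/19666:
  County 2: (3529/19666)²·(1−73/3529)·5440000/73 = 2350.0081
  County 3: (16137/19666)²·(1−1986/16137)·1915000/1986 = 569.33436
  → Var(ȳ_str) = 2919.3425.
Var(ȳ_srs) = (1 − 2059/19666)·2664000/2059 = 1158.3697.
deff = 2919.3425 / 1158.3697 = 2.5202.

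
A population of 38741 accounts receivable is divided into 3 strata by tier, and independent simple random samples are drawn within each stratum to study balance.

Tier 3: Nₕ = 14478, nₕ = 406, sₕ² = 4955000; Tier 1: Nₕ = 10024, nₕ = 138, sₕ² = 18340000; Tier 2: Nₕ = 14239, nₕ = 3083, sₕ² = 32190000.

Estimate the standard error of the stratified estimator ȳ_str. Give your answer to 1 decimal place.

Var(ȳ_str) = Σₕ Wₕ²(1 − fₕ)sₕ²/nₕ with Wₕ = Nₕ/N, N = 38741.
Tier 3: Wₕ = 0.37371260; term = 0.37371260²·(1 − 0.02804255)·4955000/406 = 1656.6866.
Tier 1: Wₕ = 0.25874397; term = 0.25874397²·(1 − 0.01376696)·18340000/138 = 8774.8612.
Tier 2: Wₕ = 0.36754343; term = 0.36754343²·(1 − 0.21651801)·32190000/3083 = 1105.0802.
Sum = 11536.628.
SE = √(11536.628) = 107.4.

107.4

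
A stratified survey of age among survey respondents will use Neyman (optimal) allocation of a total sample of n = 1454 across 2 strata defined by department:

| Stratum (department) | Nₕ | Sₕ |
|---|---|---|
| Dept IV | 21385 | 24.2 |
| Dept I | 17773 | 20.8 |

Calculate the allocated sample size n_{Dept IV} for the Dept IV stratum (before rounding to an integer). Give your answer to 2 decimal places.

848.14

Neyman allocation: nₕ = n·NₕSₕ / Σⱼ NⱼSⱼ.
Σ NⱼSⱼ = 21385·24.2 + 17773·20.8 = 887195.4.
n_{Dept IV} = 1454·21385·24.2 / 887195.4 = 848.14.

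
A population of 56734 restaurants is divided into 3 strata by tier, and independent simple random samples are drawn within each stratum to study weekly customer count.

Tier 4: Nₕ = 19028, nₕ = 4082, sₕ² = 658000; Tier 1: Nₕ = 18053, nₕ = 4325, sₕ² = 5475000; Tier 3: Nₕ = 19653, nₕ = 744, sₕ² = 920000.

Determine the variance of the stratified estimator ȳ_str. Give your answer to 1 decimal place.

254.5

Var(ȳ_str) = Σₕ Wₕ²(1 − fₕ)sₕ²/nₕ with Wₕ = Nₕ/N, N = 56734.
Tier 4: Wₕ = 0.33538971; term = 0.33538971²·(1 − 0.21452596)·658000/4082 = 14.242434.
Tier 1: Wₕ = 0.31820425; term = 0.31820425²·(1 − 0.23957237)·5475000/4325 = 97.469302.
Tier 3: Wₕ = 0.34640604; term = 0.34640604²·(1 − 0.03785682)·920000/744 = 142.76623.
Sum = 254.47797.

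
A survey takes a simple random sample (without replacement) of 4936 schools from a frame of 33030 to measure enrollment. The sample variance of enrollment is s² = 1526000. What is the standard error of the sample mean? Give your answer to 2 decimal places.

Under SRS without replacement, Var(ȳ) = (1 − f)·s²/n with f = n/N = 4936/33030 = 0.14943990.
Var(ȳ) = (1 − 0.14943990)·1526000/4936 = 0.85056010·309.15721 = 262.95679.
SE(ȳ) = √(262.95679) = 16.22.

16.22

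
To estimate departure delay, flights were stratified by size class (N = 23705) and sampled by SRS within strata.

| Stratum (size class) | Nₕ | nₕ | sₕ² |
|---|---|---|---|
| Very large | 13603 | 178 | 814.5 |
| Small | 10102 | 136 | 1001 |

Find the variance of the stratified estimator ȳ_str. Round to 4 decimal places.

Var(ȳ_str) = Σₕ Wₕ²(1 − fₕ)sₕ²/nₕ with Wₕ = Nₕ/N, N = 23705.
Very large: Wₕ = 0.57384518; term = 0.57384518²·(1 − 0.01308535)·814.5/178 = 1.4871.
Small: Wₕ = 0.42615482; term = 0.42615482²·(1 − 0.01346268)·1001/136 = 1.3186924.
Sum = 2.8057924.

2.8058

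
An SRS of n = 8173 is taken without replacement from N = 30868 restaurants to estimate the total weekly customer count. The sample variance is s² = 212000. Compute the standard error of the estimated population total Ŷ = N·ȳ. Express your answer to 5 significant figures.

Var(Ŷ) = N²·Var(ȳ) = N²·(1 − n/N)·s²/n.
f = 8173/30868 = 0.26477258; Var(ȳ) = 0.73522742·212000/8173 = 19.071114.
Var(Ŷ) = 30868² · 19.071114 = 1.8171595 × 10^10.
SE(Ŷ) = √(1.8171595 × 10^10) = 134800.

134800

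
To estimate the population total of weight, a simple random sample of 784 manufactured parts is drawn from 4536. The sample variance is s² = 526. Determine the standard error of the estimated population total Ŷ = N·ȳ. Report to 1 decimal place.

3379.1

Var(Ŷ) = N²·Var(ȳ) = N²·(1 − n/N)·s²/n.
f = 784/4536 = 0.17283951; Var(ȳ) = 0.82716049·526/784 = 0.55495717.
Var(Ŷ) = 4536² · 0.55495717 = 1.1418408 × 10^7.
SE(Ŷ) = √(1.1418408 × 10^7) = 3379.1.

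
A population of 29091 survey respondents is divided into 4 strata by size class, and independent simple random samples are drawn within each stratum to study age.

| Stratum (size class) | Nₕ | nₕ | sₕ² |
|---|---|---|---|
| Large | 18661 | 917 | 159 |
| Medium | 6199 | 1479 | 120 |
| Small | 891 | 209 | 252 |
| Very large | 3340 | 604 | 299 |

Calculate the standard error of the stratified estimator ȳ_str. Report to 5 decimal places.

Var(ȳ_str) = Σₕ Wₕ²(1 − fₕ)sₕ²/nₕ with Wₕ = Nₕ/N, N = 29091.
Large: Wₕ = 0.64146987; term = 0.64146987²·(1 − 0.04913992)·159/917 = 0.067841732.
Medium: Wₕ = 0.21308996; term = 0.21308996²·(1 − 0.23858687)·120/1479 = 0.0028051714.
Small: Wₕ = 0.03062803; term = 0.03062803²·(1 − 0.23456790)·252/209 = 8.6576302 × 10^-4.
Very large: Wₕ = 0.11481214; term = 0.11481214²·(1 − 0.18083832)·299/604 = 0.0053453914.
Sum = 0.076858058.
SE = √(0.076858058) = 0.27723.

0.27723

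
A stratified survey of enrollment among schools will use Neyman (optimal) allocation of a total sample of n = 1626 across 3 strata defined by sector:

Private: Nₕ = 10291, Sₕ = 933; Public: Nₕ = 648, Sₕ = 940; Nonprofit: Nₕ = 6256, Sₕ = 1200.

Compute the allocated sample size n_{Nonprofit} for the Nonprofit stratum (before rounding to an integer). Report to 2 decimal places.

688.95

Neyman allocation: nₕ = n·NₕSₕ / Σⱼ NⱼSⱼ.
Σ NⱼSⱼ = 10291·933 + 648·940 + 6256·1200 = 1.7717823 × 10^7.
n_{Nonprofit} = 1626·6256·1200 / (1.7717823 × 10^7) = 688.95.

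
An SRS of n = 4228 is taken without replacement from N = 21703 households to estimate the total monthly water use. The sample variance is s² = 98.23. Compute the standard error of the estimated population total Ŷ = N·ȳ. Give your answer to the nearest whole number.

2968

Var(Ŷ) = N²·Var(ȳ) = N²·(1 − n/N)·s²/n.
f = 4228/21703 = 0.19481178; Var(ȳ) = 0.80518822·98.23/4228 = 0.018707105.
Var(Ŷ) = 21703² · 0.018707105 = 8.8114245 × 10^6.
SE(Ŷ) = √(8.8114245 × 10^6) = 2968.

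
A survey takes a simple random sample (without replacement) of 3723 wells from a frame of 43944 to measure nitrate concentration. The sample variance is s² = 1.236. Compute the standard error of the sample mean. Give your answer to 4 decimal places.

0.0174

Under SRS without replacement, Var(ȳ) = (1 − f)·s²/n with f = n/N = 3723/43944 = 0.08472146.
Var(ȳ) = (1 − 0.08472146)·1.236/3723 = 0.91527854·3.3199033 × 10^-4 = 3.0386362 × 10^-4.
SE(ȳ) = √(3.0386362 × 10^-4) = 0.0174.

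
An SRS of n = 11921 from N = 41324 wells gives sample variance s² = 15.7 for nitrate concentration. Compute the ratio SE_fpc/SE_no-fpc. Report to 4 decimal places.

0.8435

f = n/N = 11921/41324 = 0.28847643.
SE_no-fpc = √(s²/n) = 0.036290544; SE_fpc = √((1−f)s²/n) = 0.030611748.
Ratio = √(1−f) = 0.84351857.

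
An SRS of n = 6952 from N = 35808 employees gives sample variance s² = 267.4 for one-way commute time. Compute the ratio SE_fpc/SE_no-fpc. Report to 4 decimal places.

f = n/N = 6952/35808 = 0.19414656.
SE_no-fpc = √(s²/n) = 0.19612178; SE_fpc = √((1−f)s²/n) = 0.17605722.
Ratio = √(1−f) = 0.89769340.

0.8977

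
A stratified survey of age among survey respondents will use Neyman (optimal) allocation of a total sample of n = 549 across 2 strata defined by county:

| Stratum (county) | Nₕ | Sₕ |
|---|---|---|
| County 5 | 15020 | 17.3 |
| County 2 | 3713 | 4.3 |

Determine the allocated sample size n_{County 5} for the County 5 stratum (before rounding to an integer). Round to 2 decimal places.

517.22

Neyman allocation: nₕ = n·NₕSₕ / Σⱼ NⱼSⱼ.
Σ NⱼSⱼ = 15020·17.3 + 3713·4.3 = 275811.9.
n_{County 5} = 549·15020·17.3 / 275811.9 = 517.22.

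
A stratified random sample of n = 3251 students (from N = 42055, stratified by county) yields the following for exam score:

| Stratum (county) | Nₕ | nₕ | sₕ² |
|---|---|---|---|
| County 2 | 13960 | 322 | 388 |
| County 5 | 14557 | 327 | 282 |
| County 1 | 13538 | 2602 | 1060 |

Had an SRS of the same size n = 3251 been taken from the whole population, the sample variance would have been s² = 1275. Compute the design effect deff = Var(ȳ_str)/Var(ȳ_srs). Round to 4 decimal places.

0.7318

Var(ȳ_str) = Σ Wₕ²(1−fₕ)sₕ²/nₕ with Wₕ = Nₕ/42055:
  County 2: (13960/42055)²·(1−322/13960)·388/322 = 0.12971096
  County 5: (14557/42055)²·(1−327/14557)·282/327 = 0.101005
  County 1: (13538/42055)²·(1−2602/13538)·1060/2602 = 0.034101722
  → Var(ȳ_str) = 0.26481768.
Var(ȳ_srs) = (1 − 3251/42055)·1275/3251 = 0.36186958.
deff = 0.26481768 / 0.36186958 = 0.7318.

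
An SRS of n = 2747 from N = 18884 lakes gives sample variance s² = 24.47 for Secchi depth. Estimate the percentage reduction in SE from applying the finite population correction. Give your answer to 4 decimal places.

f = n/N = 2747/18884 = 0.14546706.
SE_no-fpc = √(s²/n) = 0.094381669; SE_fpc = √((1−f)s²/n) = 0.087247313.
Ratio = √(1−f) = 0.92440951. Reduction = 100·(1 − 0.92440951) = 7.5590%.

7.5590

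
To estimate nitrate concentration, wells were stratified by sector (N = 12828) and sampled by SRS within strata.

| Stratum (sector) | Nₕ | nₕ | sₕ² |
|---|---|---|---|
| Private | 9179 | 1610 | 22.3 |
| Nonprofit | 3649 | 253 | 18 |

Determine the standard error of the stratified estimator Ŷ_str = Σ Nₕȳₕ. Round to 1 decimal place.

Var(Ŷ_str) = Σₕ Nₕ²(1 − fₕ)sₕ²/nₕ.
Private: 9179²·(1 − 1610/9179)·22.3/1610 = 962305.27.
Nonprofit: 3649²·(1 − 253/3649)·18/253 = 881644.55.
Sum = 1.8439498 × 10^6.
SE = √(1.8439498 × 10^6) = 1357.9.

1357.9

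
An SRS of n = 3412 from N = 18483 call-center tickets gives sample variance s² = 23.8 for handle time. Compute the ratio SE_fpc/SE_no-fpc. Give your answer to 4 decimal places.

f = n/N = 3412/18483 = 0.18460207.
SE_no-fpc = √(s²/n) = 0.083518746; SE_fpc = √((1−f)s²/n) = 0.075416916.
Ratio = √(1−f) = 0.90299387.

0.9030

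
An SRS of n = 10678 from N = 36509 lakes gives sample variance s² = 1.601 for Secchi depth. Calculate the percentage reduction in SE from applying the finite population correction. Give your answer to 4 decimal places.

15.8855

f = n/N = 10678/36509 = 0.29247583.
SE_no-fpc = √(s²/n) = 0.012244772; SE_fpc = √((1−f)s²/n) = 0.010299623.
Ratio = √(1−f) = 0.84114456. Reduction = 100·(1 − 0.84114456) = 15.8855%.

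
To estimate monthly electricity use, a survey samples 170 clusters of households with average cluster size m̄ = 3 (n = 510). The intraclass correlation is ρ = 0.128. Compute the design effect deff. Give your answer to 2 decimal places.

1.26

deff = 1 + (3 − 1)·0.128 = 1 + 0.256 = 1.256.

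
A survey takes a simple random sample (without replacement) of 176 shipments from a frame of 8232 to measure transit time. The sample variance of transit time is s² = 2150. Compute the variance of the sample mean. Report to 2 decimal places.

11.95

Under SRS without replacement, Var(ȳ) = (1 − f)·s²/n with f = n/N = 176/8232 = 0.02137998.
Var(ȳ) = (1 − 0.02137998)·2150/176 = 0.97862002·12.215909 = 11.954733.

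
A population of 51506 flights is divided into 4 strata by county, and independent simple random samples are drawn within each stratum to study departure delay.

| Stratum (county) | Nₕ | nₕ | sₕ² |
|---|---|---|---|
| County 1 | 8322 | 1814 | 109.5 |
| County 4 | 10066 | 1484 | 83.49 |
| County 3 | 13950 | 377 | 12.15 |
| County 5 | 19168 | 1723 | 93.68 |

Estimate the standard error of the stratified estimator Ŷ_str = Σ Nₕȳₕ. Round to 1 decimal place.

5693.2

Var(Ŷ_str) = Σₕ Nₕ²(1 − fₕ)sₕ²/nₕ.
County 1: 8322²·(1 − 1814/8322)·109.5/1814 = 3.2692798 × 10^6.
County 4: 10066²·(1 − 1484/10066)·83.49/1484 = 4.8601089 × 10^6.
County 3: 13950²·(1 − 377/13950)·12.15/377 = 6.1021796 × 10^6.
County 5: 19168²·(1 − 1723/19168)·93.68/1723 = 1.8180649 × 10^7.
Sum = 3.2412217 × 10^7.
SE = √(3.2412217 × 10^7) = 5693.2.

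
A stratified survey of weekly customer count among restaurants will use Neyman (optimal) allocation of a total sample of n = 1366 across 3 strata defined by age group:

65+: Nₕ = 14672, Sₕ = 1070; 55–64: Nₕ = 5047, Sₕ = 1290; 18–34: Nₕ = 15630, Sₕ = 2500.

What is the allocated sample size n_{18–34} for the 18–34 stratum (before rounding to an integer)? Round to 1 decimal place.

871.0

Neyman allocation: nₕ = n·NₕSₕ / Σⱼ NⱼSⱼ.
Σ NⱼSⱼ = 14672·1070 + 5047·1290 + 15630·2500 = 6.128467 × 10^7.
n_{18–34} = 1366·15630·2500 / (6.128467 × 10^7) = 871.0.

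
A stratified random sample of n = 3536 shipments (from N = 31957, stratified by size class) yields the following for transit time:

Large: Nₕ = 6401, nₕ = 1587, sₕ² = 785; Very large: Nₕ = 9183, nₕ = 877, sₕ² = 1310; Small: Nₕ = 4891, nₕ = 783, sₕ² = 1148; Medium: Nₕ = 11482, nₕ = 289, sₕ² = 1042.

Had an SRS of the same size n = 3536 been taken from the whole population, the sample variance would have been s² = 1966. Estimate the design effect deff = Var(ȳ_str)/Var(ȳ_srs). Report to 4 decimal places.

1.2317

Var(ȳ_str) = Σ Wₕ²(1−fₕ)sₕ²/nₕ with Wₕ = Nₕ/31957:
  Large: (6401/31957)²·(1−1587/6401)·785/1587 = 0.01492501
  Very large: (9183/31957)²·(1−877/9183)·1310/877 = 0.11156198
  Small: (4891/31957)²·(1−783/4891)·1148/783 = 0.028845377
  Medium: (11482/31957)²·(1−289/11482)·1042/289 = 0.45373462
  → Var(ȳ_str) = 0.60906699.
Var(ȳ_srs) = (1 − 3536/31957)·1966/3536 = 0.49447531.
deff = 0.60906699 / 0.49447531 = 1.2317.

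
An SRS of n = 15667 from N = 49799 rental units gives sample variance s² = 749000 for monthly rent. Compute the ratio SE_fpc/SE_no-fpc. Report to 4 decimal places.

0.8279

f = n/N = 15667/49799 = 0.31460471.
SE_no-fpc = √(s²/n) = 6.9142963; SE_fpc = √((1−f)s²/n) = 5.7242494.
Ratio = √(1−f) = 0.82788604.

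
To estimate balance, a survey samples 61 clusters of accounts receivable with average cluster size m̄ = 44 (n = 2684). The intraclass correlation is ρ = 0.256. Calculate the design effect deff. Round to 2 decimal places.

deff = 1 + (44 − 1)·0.256 = 1 + 11.008 = 12.008.

12.01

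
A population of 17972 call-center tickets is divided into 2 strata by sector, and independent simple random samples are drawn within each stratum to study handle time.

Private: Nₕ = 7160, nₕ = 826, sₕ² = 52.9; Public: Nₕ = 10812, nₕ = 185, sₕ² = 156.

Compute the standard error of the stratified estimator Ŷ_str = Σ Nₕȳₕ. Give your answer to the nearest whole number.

9990

Var(Ŷ_str) = Σₕ Nₕ²(1 − fₕ)sₕ²/nₕ.
Private: 7160²·(1 − 826/7160)·52.9/826 = 2.9044687 × 10^6.
Public: 10812²·(1 − 185/10812)·156/185 = 9.688791 × 10^7.
Sum = 9.9792379 × 10^7.
SE = √(9.9792379 × 10^7) = 9990.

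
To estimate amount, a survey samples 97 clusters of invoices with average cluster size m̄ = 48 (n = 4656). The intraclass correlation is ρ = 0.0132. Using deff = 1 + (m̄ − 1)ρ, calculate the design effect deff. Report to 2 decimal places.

deff = 1 + (48 − 1)·0.0132 = 1 + 0.6204 = 1.6204.

1.62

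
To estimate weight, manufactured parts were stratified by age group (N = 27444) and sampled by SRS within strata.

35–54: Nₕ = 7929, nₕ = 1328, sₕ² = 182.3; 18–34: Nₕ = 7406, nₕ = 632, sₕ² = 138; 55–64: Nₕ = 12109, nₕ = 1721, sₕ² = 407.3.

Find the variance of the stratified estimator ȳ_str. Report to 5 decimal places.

Var(ȳ_str) = Σₕ Wₕ²(1 − fₕ)sₕ²/nₕ with Wₕ = Nₕ/N, N = 27444.
35–54: Wₕ = 0.28891561; term = 0.28891561²·(1 − 0.16748644)·182.3/1328 = 0.009539419.
18–34: Wₕ = 0.26985862; term = 0.26985862²·(1 − 0.08533621)·138/632 = 0.014544409.
55–64: Wₕ = 0.44122577; term = 0.44122577²·(1 − 0.14212569)·407.3/1721 = 0.039525643.
Sum = 0.063609471.

0.06361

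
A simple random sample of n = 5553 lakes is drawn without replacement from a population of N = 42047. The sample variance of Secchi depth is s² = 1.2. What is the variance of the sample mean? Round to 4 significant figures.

Under SRS without replacement, Var(ȳ) = (1 − f)·s²/n with f = n/N = 5553/42047 = 0.13206650.
Var(ȳ) = (1 − 0.13206650)·1.2/5553 = 0.86793350·2.1609941 × 10^-4 = 1.8755991 × 10^-4.

1.876 × 10^-4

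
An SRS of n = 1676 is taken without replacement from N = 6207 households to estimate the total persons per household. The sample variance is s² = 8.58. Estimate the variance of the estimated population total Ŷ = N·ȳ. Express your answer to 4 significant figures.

144000

Var(Ŷ) = N²·Var(ȳ) = N²·(1 − n/N)·s²/n.
f = 1676/6207 = 0.27001772; Var(ȳ) = 0.72998228·8.58/1676 = 0.0037370214.
Var(Ŷ) = 6207² · 0.0037370214 = 143975.66.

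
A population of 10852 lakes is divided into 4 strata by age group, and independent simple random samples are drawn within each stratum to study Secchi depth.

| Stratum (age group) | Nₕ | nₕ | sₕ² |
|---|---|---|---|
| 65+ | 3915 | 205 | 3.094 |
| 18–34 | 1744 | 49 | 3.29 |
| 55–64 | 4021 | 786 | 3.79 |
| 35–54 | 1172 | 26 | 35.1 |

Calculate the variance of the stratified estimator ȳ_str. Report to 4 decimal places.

Var(ȳ_str) = Σₕ Wₕ²(1 − fₕ)sₕ²/nₕ with Wₕ = Nₕ/N, N = 10852.
65+: Wₕ = 0.36076299; term = 0.36076299²·(1 − 0.05236271)·3.094/205 = 0.0018614551.
18–34: Wₕ = 0.16070770; term = 0.16070770²·(1 − 0.02809633)·3.29/49 = 0.0016853745.
55–64: Wₕ = 0.37053078; term = 0.37053078²·(1 − 0.19547376)·3.79/786 = 5.3260526 × 10^-4.
35–54: Wₕ = 0.10799853; term = 0.10799853²·(1 − 0.02218430)·35.1/26 = 0.015396657.
Sum = 0.019476092.

0.0195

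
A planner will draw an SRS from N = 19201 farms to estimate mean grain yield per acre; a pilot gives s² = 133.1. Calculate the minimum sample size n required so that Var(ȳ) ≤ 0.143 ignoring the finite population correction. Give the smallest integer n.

Without fpc, n₀ = s²/D = 133.1/0.143 = 930.7692.
Rounding up, n = 931.

931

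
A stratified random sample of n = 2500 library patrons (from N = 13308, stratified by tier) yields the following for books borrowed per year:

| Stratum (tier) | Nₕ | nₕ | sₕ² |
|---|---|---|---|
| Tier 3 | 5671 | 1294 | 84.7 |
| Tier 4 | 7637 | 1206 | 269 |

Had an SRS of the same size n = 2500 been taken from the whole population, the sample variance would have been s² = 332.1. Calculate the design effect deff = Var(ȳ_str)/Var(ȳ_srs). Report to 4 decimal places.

Var(ȳ_str) = Σ Wₕ²(1−fₕ)sₕ²/nₕ with Wₕ = Nₕ/13308:
  Tier 3: (5671/13308)²·(1−1294/5671)·84.7/1294 = 0.0091740213
  Tier 4: (7637/13308)²·(1−1206/7637)·269/1206 = 0.061855837
  → Var(ȳ_str) = 0.071029858.
Var(ȳ_srs) = (1 − 2500/13308)·332.1/2500 = 0.10788509.
deff = 0.071029858 / 0.10788509 = 0.6584.

0.6584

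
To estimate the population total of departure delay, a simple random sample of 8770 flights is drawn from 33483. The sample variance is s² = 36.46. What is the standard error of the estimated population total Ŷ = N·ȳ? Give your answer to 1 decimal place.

1854.7

Var(Ŷ) = N²·Var(ȳ) = N²·(1 − n/N)·s²/n.
f = 8770/33483 = 0.26192396; Var(ȳ) = 0.73807604·36.46/8770 = 0.0030684438.
Var(Ŷ) = 33483² · 0.0030684438 = 3.440067 × 10^6.
SE(Ŷ) = √(3.440067 × 10^6) = 1854.7.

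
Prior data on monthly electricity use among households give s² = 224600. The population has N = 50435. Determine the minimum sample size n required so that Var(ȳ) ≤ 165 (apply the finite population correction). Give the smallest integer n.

1326

Without fpc, n₀ = s²/D = 224600/165 = 1361.2121.
With fpc, (1 − n/N)·s²/n ≤ D requires n ≥ n₀/(1 + n₀/N) = 1361.2121/(1 + 1361.2121/50435) = 1325.4392.
Rounding up, n = 1326.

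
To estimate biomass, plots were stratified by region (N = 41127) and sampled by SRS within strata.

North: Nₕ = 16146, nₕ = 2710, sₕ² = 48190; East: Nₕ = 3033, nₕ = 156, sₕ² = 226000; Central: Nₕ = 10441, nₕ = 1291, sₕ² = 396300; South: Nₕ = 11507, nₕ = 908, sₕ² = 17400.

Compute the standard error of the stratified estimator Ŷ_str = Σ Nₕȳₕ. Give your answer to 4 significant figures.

Var(Ŷ_str) = Σₕ Nₕ²(1 − fₕ)sₕ²/nₕ.
North: 16146²·(1 − 2710/16146)·48190/2710 = 3.8576478 × 10^9.
East: 3033²·(1 − 156/3033)·226000/156 = 1.2641427 × 10^10.
Central: 10441²·(1 − 1291/10441)·396300/1291 = 2.9326553 × 10^10.
South: 11507²·(1 − 908/11507)·17400/908 = 2.3371705 × 10^9.
Sum = 4.8162798 × 10^10.
SE = √(4.8162798 × 10^10) = 219500.

219500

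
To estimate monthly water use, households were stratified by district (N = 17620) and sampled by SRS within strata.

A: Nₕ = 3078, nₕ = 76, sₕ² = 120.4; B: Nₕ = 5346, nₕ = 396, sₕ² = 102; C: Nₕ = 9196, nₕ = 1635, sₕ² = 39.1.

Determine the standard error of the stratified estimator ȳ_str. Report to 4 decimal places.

Var(ȳ_str) = Σₕ Wₕ²(1 − fₕ)sₕ²/nₕ with Wₕ = Nₕ/N, N = 17620.
A: Wₕ = 0.17468785; term = 0.17468785²·(1 − 0.02469136)·120.4/76 = 0.047149858.
B: Wₕ = 0.30340522; term = 0.30340522²·(1 − 0.07407407)·102/396 = 0.021954691.
C: Wₕ = 0.52190692; term = 0.52190692²·(1 − 0.17779469)·39.1/1635 = 0.0053558129.
Sum = 0.074460362.
SE = √(0.074460362) = 0.2729.

0.2729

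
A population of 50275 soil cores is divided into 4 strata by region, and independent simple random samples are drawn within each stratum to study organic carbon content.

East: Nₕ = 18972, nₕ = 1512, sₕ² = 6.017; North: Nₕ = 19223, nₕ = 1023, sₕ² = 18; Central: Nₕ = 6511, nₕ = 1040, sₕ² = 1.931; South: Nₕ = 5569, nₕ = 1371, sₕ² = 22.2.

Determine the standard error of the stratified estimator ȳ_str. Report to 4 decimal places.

0.0560

Var(ȳ_str) = Σₕ Wₕ²(1 − fₕ)sₕ²/nₕ with Wₕ = Nₕ/N, N = 50275.
East: Wₕ = 0.37736450; term = 0.37736450²·(1 − 0.07969639)·6.017/1512 = 5.2153255 × 10^-4.
North: Wₕ = 0.38235704; term = 0.38235704²·(1 − 0.05321750)·18/1023 = 0.0024354839.
Central: Wₕ = 0.12950771; term = 0.12950771²·(1 − 0.15972969)·1.931/1040 = 2.6167316 × 10^-5.
South: Wₕ = 0.11077076; term = 0.11077076²·(1 − 0.24618423)·22.2/1371 = 1.4977213 × 10^-4.
Sum = 0.0031329559.
SE = √(0.0031329559) = 0.0560.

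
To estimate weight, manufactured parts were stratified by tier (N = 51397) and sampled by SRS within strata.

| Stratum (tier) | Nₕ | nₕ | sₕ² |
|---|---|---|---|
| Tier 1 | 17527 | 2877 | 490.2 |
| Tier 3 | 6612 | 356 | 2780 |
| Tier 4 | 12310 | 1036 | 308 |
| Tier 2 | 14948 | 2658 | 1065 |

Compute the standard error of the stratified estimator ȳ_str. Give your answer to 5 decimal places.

Var(ȳ_str) = Σₕ Wₕ²(1 − fₕ)sₕ²/nₕ with Wₕ = Nₕ/N, N = 51397.
Tier 1: Wₕ = 0.34101212; term = 0.34101212²·(1 − 0.16414675)·490.2/2877 = 0.016561631.
Tier 3: Wₕ = 0.12864564; term = 0.12864564²·(1 − 0.05384150)·2780/356 = 0.12227815.
Tier 4: Wₕ = 0.23950814; term = 0.23950814²·(1 − 0.08415922)·308/1036 = 0.015618938.
Tier 2: Wₕ = 0.29083410; term = 0.29083410²·(1 − 0.17781643)·1065/2658 = 0.02786468.
Sum = 0.1823234.
SE = √(0.1823234) = 0.42699.

0.42699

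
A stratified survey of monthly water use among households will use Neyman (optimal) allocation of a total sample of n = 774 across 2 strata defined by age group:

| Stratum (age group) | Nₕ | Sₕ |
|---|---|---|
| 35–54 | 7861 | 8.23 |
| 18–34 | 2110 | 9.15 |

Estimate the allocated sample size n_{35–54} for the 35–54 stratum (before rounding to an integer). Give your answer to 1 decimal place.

Neyman allocation: nₕ = n·NₕSₕ / Σⱼ NⱼSⱼ.
Σ NⱼSⱼ = 7861·8.23 + 2110·9.15 = 84002.53.
n_{35–54} = 774·7861·8.23 / 84002.53 = 596.1.

596.1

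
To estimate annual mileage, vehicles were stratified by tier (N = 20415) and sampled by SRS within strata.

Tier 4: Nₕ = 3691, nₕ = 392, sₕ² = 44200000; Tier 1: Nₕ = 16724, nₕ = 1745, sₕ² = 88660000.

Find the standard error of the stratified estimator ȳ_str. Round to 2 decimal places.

183.94

Var(ȳ_str) = Σₕ Wₕ²(1 − fₕ)sₕ²/nₕ with Wₕ = Nₕ/N, N = 20415.
Tier 4: Wₕ = 0.18079843; term = 0.18079843²·(1 − 0.10620428)·44200000/392 = 3294.3049.
Tier 1: Wₕ = 0.81920157; term = 0.81920157²·(1 − 0.10434107)·88660000/1745 = 30539.119.
Sum = 33833.424.
SE = √(33833.424) = 183.94.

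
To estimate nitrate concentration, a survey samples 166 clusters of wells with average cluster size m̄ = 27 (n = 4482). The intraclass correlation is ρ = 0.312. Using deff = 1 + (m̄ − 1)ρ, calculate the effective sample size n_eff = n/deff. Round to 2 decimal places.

491.88

deff = 1 + (27 − 1)·0.312 = 1 + 8.112 = 9.112.
n_eff = 4482 / 9.112 = 491.88.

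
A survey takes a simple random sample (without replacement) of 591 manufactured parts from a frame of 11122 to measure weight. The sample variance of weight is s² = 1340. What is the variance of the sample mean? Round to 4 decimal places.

Under SRS without replacement, Var(ȳ) = (1 − f)·s²/n with f = n/N = 591/11122 = 0.05313792.
Var(ȳ) = (1 − 0.05313792)·1340/591 = 0.94686208·2.2673435 = 2.1468616.

2.1469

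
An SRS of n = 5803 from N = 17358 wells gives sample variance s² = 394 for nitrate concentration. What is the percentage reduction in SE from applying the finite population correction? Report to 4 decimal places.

18.4103

f = n/N = 5803/17358 = 0.33431271.
SE_no-fpc = √(s²/n) = 0.26056845; SE_fpc = √((1−f)s²/n) = 0.21259692.
Ratio = √(1−f) = 0.81589662. Reduction = 100·(1 − 0.81589662) = 18.4103%.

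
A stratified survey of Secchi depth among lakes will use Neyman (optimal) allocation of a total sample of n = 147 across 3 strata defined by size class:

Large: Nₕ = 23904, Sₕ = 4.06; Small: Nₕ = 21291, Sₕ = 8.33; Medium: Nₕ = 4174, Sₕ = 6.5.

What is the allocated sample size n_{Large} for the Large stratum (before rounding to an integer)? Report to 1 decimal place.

47.3

Neyman allocation: nₕ = n·NₕSₕ / Σⱼ NⱼSⱼ.
Σ NⱼSⱼ = 23904·4.06 + 21291·8.33 + 4174·6.5 = 301535.27.
n_{Large} = 147·23904·4.06 / 301535.27 = 47.3.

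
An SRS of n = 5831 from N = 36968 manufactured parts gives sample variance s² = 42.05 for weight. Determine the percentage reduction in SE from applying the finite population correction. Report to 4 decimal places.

f = n/N = 5831/36968 = 0.15773101.
SE_no-fpc = √(s²/n) = 0.084920292; SE_fpc = √((1−f)s²/n) = 0.07793578.
Ratio = √(1−f) = 0.91775214. Reduction = 100·(1 − 0.91775214) = 8.2248%.

8.2248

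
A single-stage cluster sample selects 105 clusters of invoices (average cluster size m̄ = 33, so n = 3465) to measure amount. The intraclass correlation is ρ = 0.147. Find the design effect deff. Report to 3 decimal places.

5.704

deff = 1 + (33 − 1)·0.147 = 1 + 4.704 = 5.704.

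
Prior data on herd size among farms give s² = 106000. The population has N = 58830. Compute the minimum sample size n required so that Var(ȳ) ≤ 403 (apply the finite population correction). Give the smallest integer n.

Without fpc, n₀ = s²/D = 106000/403 = 263.0273.
With fpc, (1 − n/N)·s²/n ≤ D requires n ≥ n₀/(1 + n₀/N) = 263.0273/(1 + 263.0273/58830) = 261.8565.
Rounding up, n = 262.

262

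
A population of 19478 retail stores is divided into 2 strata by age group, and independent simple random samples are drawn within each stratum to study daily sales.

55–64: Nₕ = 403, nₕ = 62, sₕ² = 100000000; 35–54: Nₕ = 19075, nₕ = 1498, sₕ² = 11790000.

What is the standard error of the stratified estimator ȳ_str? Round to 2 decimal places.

86.83

Var(ȳ_str) = Σₕ Wₕ²(1 − fₕ)sₕ²/nₕ with Wₕ = Nₕ/N, N = 19478.
55–64: Wₕ = 0.02069001; term = 0.02069001²·(1 − 0.15384615)·100000000/62 = 584.22349.
35–54: Wₕ = 0.97930999; term = 0.97930999²·(1 − 0.07853211)·11790000/1498 = 6955.4073.
Sum = 7539.6308.
SE = √(7539.6308) = 86.83.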